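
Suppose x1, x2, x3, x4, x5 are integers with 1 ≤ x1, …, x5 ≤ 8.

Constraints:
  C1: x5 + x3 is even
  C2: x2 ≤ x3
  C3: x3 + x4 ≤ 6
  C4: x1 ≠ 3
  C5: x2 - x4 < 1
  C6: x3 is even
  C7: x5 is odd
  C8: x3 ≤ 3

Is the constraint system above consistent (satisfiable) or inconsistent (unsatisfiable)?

Constraint 7 makes x5 odd and constraint 6 makes x3 even, so x5 + x3 must be odd. Constraint 1 says x5 + x3 is even — contradiction.

Unsatisfiable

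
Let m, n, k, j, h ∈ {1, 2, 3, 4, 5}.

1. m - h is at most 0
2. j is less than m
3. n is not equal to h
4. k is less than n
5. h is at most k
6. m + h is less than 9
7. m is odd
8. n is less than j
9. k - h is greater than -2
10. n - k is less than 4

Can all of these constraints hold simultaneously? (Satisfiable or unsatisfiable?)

Unsatisfiable

Constraints 1, 2, 4, 5, and 8 give k < n, n < j, j < m, m ≤ h, h ≤ k. Chaining: k < n < j < m ≤ h ≤ k, which forces k < k — impossible.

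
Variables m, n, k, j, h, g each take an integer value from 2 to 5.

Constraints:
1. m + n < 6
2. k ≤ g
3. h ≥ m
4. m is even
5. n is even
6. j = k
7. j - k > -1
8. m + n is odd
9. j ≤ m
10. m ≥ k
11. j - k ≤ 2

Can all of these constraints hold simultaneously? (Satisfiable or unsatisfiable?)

Unsatisfiable

Constraint 4 makes m even and constraint 5 makes n even, so m + n must be even. Constraint 8 says m + n is odd — contradiction.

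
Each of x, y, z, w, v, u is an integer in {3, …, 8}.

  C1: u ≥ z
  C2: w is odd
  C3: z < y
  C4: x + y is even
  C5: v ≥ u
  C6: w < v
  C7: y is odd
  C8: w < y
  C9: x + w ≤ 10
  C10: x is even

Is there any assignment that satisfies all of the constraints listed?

Constraint 10 makes x even and constraint 7 makes y odd, so x + y must be odd. Constraint 4 says x + y is even — contradiction.

Unsatisfiable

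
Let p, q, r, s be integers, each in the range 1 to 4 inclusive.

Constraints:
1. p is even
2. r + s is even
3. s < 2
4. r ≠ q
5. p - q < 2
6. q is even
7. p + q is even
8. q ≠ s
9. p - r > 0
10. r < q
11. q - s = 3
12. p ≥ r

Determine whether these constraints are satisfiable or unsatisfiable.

Satisfiable

Take p = 4, q = 4, r = 1, s = 1. Then constraint 5: p - q = 0; constraint 9: p - r = 3, and every other listed constraint is also met.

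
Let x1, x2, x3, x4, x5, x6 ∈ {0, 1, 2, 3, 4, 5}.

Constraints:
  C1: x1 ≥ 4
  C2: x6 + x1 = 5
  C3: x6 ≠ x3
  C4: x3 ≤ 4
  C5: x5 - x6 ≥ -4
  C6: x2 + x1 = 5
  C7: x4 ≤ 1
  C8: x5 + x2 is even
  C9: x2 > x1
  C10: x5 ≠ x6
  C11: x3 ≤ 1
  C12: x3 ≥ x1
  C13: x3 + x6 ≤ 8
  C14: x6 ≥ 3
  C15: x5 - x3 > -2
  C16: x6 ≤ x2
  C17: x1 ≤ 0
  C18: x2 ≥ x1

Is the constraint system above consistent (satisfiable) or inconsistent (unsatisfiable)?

Unsatisfiable

From constraints 14 and 16: x2 ≥ x6 ≥ 3. From constraint 1: x1 ≥ 4. Hence x2 + x1 ≥ 7. But constraint 6 requires x2 + x1 = 5, and 5 < 7. Contradiction.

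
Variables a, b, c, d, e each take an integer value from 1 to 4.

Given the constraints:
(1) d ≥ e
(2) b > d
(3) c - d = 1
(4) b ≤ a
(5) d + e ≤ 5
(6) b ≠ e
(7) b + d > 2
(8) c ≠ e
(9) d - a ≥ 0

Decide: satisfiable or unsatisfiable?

Constraints 2, 4, and 9 give d < b, b ≤ a, a ≤ d. Chaining: d < b ≤ a ≤ d, which forces d < d — impossible.

Unsatisfiable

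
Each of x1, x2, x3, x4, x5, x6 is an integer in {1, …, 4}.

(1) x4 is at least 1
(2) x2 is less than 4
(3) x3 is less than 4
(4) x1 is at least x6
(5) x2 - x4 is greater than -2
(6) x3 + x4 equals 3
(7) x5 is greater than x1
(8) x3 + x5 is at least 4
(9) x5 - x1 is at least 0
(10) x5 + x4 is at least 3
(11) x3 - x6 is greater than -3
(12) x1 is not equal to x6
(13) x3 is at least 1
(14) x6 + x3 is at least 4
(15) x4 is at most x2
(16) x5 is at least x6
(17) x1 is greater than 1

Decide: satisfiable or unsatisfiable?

Satisfiable

Try x1 = 3, x2 = 1, x3 = 2, x4 = 1, x5 = 4, x6 = 2.
Check constraint 5: x2 - x4 = 0; constraint 6: x3 + x4 = 3. The remaining constraints are straightforward to verify.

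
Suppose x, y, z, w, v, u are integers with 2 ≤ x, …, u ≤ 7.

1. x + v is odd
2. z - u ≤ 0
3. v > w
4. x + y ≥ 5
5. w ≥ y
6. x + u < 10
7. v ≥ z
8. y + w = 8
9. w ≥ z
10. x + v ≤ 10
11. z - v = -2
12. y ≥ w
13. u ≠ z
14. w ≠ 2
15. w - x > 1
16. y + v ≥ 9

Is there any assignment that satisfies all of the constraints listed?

Try x = 2, y = 4, z = 3, w = 4, v = 5, u = 6.
Check constraint 2: z - u = -3; constraint 4: x + y = 6. The remaining constraints are straightforward to verify.

Satisfiable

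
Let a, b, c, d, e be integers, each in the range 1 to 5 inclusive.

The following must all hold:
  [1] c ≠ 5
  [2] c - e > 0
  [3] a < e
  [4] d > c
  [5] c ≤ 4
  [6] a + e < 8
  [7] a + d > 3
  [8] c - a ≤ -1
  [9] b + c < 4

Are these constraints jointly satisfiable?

Unsatisfiable

Constraints 2, 3, and 8 give c < a, a < e, e < c. Chaining: c < a < e < c, which forces c < c — impossible.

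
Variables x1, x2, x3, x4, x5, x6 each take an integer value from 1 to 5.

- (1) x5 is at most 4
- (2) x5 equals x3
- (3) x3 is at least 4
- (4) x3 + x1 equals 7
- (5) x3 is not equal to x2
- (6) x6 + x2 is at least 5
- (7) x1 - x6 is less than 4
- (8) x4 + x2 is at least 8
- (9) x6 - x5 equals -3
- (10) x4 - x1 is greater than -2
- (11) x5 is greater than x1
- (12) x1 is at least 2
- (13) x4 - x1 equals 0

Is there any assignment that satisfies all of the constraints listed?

Satisfiable

Take x1 = 3, x2 = 5, x3 = 4, x4 = 3, x5 = 4, x6 = 1. Then constraint 4: x3 + x1 = 7; constraint 6: x6 + x2 = 6; constraint 7: x1 - x6 = 2, and every other listed constraint is also met.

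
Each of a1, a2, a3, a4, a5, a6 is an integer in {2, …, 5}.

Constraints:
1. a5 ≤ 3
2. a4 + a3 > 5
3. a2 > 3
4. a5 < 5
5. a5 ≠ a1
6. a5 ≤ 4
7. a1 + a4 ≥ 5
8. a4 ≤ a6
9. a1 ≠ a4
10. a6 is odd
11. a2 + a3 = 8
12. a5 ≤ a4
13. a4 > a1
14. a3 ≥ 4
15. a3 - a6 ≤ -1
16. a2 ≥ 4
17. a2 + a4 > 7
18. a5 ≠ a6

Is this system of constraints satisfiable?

Take a1 = 3, a2 = 4, a3 = 4, a4 = 4, a5 = 2, a6 = 5. Then constraint 2: a4 + a3 = 8; constraint 7: a1 + a4 = 7, and every other listed constraint is also met.

Satisfiable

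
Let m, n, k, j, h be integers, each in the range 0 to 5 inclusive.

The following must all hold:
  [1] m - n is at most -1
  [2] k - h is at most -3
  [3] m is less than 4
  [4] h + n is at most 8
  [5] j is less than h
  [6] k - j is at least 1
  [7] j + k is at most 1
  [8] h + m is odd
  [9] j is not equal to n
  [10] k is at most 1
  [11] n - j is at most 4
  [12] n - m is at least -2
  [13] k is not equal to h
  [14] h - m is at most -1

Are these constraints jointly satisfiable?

Unsatisfiable

Constraints 1, 2, 6, 11, and 14 give k − j ≥ 1, j − n ≥ -4, n − m ≥ 1, m − h ≥ 1, h − k ≥ 3.
Adding all 5 inequalities: the left sides telescope to 0, and the right sides sum to 1 + (-4) + 1 + 1 + 3 = 2. So 0 ≥ 2, which is false.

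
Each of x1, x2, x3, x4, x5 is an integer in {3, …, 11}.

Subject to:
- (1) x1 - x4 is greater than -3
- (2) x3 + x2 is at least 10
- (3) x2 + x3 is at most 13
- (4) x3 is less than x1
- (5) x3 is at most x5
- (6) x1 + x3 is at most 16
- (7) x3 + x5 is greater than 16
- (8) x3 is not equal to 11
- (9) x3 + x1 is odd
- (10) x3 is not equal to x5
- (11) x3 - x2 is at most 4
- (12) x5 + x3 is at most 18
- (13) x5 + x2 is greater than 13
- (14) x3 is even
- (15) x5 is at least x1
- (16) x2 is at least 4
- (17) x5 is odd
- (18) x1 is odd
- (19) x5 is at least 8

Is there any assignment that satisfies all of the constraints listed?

Satisfiable

The assignment x1 = 7, x2 = 4, x3 = 6, x4 = 7, x5 = 11 works:
  constraint 1 holds since x1 - x4 = 0.
  constraint 2 holds since x3 + x2 = 10.
The rest check out directly.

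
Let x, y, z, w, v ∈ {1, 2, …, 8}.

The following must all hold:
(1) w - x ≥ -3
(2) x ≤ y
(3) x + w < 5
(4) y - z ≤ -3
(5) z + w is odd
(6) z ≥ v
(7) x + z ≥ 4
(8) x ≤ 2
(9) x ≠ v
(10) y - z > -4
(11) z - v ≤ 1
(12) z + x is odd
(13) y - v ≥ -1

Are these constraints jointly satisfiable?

Constraints 4, 11, and 13 give y − v ≥ -1, v − z ≥ -1, z − y ≥ 3.
Adding all 3 inequalities: the left sides telescope to 0, and the right sides sum to (-1) + (-1) + 3 = 1. So 0 ≥ 1, which is false.

Unsatisfiable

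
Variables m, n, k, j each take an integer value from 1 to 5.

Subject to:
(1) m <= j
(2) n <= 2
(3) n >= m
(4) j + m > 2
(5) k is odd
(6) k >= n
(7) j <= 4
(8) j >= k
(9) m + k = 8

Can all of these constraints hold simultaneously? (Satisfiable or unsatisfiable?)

Unsatisfiable

From constraints 2 and 3: m ≤ n ≤ 2. From constraints 7 and 8: k ≤ j ≤ 4. Hence m + k ≤ 6. But constraint 9 requires m + k = 8, and 8 > 6. Contradiction.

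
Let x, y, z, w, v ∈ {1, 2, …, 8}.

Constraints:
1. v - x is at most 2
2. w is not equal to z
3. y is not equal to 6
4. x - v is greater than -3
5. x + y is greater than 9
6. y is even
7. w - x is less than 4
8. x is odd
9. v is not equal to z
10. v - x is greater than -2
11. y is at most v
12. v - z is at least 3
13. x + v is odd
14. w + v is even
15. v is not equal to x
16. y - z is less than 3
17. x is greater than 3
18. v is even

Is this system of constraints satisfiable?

Satisfiable

The assignment x = 7, y = 4, z = 3, w = 8, v = 8 works:
  constraint 1 holds since v - x = 1.
  constraint 4 holds since x - v = -1.
  constraint 5 holds since x + y = 11.
The rest check out directly.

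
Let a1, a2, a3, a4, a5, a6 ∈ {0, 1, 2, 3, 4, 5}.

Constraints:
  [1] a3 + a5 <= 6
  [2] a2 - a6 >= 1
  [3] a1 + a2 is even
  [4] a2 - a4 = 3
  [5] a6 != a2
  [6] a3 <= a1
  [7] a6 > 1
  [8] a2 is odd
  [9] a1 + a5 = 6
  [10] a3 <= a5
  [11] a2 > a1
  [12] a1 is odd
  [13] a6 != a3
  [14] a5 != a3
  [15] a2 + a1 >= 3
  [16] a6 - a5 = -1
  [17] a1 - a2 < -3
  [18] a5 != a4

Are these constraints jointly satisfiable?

Satisfiable

One satisfying assignment is a1 = 1, a2 = 5, a3 = 0, a4 = 2, a5 = 5, a6 = 4.
For the less obvious constraints — constraint 1: a3 + a5 = 5; constraint 2: a2 - a6 = 1; constraint 4: a2 - a4 = 3 — and the others hold by inspection.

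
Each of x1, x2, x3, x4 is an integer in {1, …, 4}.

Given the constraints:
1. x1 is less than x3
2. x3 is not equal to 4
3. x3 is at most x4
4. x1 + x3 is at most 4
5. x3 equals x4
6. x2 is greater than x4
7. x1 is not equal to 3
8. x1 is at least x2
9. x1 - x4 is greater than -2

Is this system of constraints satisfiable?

Constraints 1, 3, 6, and 8 give x1 < x3, x3 ≤ x4, x4 < x2, x2 ≤ x1. Chaining: x1 < x3 ≤ x4 < x2 ≤ x1, which forces x1 < x1 — impossible.

Unsatisfiable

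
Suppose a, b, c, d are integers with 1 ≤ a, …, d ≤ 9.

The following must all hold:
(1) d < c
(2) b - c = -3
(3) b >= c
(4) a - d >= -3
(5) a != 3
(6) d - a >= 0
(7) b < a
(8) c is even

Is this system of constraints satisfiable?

Unsatisfiable

Constraints 1, 3, 6, and 7 give b < a, a ≤ d, d < c, c ≤ b. Chaining: b < a ≤ d < c ≤ b, which forces b < b — impossible.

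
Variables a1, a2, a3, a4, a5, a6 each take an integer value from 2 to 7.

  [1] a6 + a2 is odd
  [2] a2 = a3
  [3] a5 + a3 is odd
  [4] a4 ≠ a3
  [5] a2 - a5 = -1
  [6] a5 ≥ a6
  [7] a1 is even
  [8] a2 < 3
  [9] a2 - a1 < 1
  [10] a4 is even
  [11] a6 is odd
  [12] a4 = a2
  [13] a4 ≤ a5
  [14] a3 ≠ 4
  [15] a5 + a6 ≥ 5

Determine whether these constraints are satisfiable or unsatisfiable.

From constraints 2 and 12, a4 = a2 = a3, so a4 = a3. But constraint 4 says a4 ≠ a3. Contradiction.

Unsatisfiable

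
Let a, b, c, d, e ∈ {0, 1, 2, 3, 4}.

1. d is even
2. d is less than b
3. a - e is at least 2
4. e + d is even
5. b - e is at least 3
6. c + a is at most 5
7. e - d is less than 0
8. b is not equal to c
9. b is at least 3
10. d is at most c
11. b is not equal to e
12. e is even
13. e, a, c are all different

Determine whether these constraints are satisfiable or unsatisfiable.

Satisfiable

Try a = 3, b = 3, c = 2, d = 2, e = 0.
Check constraint 3: a - e = 3; constraint 5: b - e = 3. The remaining constraints are straightforward to verify.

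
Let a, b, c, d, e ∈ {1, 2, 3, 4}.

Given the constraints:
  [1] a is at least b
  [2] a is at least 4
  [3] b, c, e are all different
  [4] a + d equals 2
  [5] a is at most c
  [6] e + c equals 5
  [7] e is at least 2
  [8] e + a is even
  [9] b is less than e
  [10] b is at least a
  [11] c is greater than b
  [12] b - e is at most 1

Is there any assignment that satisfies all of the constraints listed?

From constraint 7: e ≥ 2. From constraints 2 and 5: c ≥ a ≥ 4. Hence e + c ≥ 6. But constraint 6 requires e + c = 5, and 5 < 6. Contradiction.

Unsatisfiable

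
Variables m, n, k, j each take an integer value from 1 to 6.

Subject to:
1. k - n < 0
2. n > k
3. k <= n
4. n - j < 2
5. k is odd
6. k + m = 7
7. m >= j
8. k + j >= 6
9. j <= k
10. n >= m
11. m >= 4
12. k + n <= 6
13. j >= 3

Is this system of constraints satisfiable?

Unsatisfiable

From constraints 9 and 13: k ≥ j ≥ 3. From constraints 10 and 11: n ≥ m ≥ 4. Hence k + n ≥ 7. But constraint 12 requires k + n ≤ 6, and 6 < 7. Contradiction.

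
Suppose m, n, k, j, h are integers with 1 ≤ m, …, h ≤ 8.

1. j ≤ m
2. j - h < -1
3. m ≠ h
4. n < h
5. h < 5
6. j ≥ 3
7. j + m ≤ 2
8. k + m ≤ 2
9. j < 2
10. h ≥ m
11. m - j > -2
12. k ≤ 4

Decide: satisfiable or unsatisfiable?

Unsatisfiable

From constraint 6: j ≥ 3. From constraint 9: j ≤ 1. But 1 < 3, so no value of j works.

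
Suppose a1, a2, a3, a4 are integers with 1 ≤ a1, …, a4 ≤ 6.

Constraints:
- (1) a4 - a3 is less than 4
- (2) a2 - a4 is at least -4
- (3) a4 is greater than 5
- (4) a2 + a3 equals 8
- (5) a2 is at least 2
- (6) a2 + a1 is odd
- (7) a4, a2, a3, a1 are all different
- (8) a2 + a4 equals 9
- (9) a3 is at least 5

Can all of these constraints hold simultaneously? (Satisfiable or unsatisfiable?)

Satisfiable

Take a1 = 2, a2 = 3, a3 = 5, a4 = 6. Then constraint 1: a4 - a3 = 1; constraint 2: a2 - a4 = -3; constraint 4: a2 + a3 = 8, and every other listed constraint is also met.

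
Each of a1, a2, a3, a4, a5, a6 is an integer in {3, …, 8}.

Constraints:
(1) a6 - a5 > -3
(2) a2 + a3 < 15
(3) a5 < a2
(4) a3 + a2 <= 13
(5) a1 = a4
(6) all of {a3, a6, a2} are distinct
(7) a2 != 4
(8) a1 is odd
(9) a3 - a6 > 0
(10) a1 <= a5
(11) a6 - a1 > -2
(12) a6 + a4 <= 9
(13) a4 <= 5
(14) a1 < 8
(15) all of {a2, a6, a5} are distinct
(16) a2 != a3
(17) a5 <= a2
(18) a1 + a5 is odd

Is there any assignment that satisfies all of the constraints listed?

Setting (a1, a2, a3, a4, a5, a6) = (3, 8, 5, 3, 4, 3) satisfies everything: constraint 1: a6 - a5 = -1; constraint 2: a2 + a3 = 13, and the others follow.

Satisfiable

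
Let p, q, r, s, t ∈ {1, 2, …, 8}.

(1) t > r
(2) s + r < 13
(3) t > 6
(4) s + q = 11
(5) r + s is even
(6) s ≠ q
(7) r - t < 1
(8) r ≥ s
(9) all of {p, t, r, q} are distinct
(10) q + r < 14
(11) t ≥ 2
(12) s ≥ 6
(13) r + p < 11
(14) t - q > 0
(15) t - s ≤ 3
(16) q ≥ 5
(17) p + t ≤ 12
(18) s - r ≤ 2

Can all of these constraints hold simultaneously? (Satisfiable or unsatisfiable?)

The assignment p = 2, q = 5, r = 6, s = 6, t = 7 works:
  constraint 2 holds since s + r = 12.
  constraint 4 holds since s + q = 11.
  constraint 7 holds since r - t = -1.
The rest check out directly.

Satisfiable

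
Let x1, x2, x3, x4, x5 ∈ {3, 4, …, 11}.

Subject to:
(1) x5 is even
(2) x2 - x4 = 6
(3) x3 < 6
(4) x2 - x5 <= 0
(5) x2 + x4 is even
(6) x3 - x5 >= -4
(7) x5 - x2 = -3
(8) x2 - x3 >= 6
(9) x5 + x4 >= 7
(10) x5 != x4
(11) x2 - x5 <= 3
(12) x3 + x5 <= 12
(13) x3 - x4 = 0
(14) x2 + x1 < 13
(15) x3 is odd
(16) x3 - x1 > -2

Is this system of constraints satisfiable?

Constraints 4, 6, and 8 give x3 − x5 ≥ -4, x5 − x2 ≥ 0, x2 − x3 ≥ 6.
Adding all 3 inequalities: the left sides telescope to 0, and the right sides sum to (-4) + 0 + 6 = 2. So 0 ≥ 2, which is false.

Unsatisfiable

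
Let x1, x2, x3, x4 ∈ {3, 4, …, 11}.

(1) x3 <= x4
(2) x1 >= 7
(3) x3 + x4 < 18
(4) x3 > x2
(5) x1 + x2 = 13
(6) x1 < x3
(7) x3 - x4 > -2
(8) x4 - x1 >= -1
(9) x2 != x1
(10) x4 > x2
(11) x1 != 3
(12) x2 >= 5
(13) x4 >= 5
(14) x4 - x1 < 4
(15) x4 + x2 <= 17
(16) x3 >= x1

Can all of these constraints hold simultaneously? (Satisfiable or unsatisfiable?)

Take x1 = 7, x2 = 6, x3 = 8, x4 = 8. Then constraint 3: x3 + x4 = 16; constraint 5: x1 + x2 = 13, and every other listed constraint is also met.

Satisfiable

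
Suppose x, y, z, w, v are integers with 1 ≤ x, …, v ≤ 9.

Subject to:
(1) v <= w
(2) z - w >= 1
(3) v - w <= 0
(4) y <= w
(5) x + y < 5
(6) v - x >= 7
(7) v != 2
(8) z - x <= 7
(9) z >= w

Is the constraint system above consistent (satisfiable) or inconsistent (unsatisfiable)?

Constraints 2, 3, 6, and 8 give x − z ≥ -7, z − w ≥ 1, w − v ≥ 0, v − x ≥ 7.
Adding all 4 inequalities: the left sides telescope to 0, and the right sides sum to (-7) + 1 + 0 + 7 = 1. So 0 ≥ 1, which is false.

Unsatisfiable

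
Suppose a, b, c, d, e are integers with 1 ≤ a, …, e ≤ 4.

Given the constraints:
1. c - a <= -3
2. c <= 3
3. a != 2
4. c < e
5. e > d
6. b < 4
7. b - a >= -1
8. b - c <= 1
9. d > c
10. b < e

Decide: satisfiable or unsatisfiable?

Unsatisfiable

Constraints 1, 7, and 8 give c − b ≥ -1, b − a ≥ -1, a − c ≥ 3.
Adding all 3 inequalities: the left sides telescope to 0, and the right sides sum to (-1) + (-1) + 3 = 1. So 0 ≥ 1, which is false.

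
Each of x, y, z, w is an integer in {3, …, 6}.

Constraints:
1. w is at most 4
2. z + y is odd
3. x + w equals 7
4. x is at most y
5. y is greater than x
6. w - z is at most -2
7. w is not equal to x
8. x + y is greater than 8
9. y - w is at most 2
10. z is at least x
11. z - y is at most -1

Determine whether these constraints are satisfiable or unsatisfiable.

Constraints 6, 9, and 11 give y − z ≥ 1, z − w ≥ 2, w − y ≥ -2.
Adding all 3 inequalities: the left sides telescope to 0, and the right sides sum to 1 + 2 + (-2) = 1. So 0 ≥ 1, which is false.

Unsatisfiable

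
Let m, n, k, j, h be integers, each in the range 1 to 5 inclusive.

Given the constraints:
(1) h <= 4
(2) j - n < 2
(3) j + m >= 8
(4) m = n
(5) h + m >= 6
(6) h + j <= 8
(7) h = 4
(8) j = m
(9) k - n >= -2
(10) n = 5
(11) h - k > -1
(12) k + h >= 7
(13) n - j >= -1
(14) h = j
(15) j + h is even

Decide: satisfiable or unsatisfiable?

Unsatisfiable

Constraint 7 fixes h = 4 and constraint 10 fixes n = 5. Constraints 4, 8, and 14 give h = j = m = n, so h = n. But 4 ≠ 5 — contradiction.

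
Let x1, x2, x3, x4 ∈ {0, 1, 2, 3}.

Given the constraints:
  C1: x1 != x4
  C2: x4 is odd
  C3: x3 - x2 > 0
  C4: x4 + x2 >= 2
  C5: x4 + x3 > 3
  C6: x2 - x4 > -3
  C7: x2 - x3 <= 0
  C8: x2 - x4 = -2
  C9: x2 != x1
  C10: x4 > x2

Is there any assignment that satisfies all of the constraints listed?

Take x1 = 0, x2 = 1, x3 = 3, x4 = 3. Then constraint 3: x3 - x2 = 2; constraint 4: x4 + x2 = 4, and every other listed constraint is also met.

Satisfiable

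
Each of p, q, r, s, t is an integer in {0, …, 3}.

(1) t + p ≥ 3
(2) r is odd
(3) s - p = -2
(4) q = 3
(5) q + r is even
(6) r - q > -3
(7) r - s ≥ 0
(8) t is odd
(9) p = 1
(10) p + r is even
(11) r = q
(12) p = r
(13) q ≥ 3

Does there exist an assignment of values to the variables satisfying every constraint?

Unsatisfiable

Constraint 9 fixes p = 1 and constraint 4 fixes q = 3. Constraints 11 and 12 give p = r = q, so p = q. But 1 ≠ 3 — contradiction.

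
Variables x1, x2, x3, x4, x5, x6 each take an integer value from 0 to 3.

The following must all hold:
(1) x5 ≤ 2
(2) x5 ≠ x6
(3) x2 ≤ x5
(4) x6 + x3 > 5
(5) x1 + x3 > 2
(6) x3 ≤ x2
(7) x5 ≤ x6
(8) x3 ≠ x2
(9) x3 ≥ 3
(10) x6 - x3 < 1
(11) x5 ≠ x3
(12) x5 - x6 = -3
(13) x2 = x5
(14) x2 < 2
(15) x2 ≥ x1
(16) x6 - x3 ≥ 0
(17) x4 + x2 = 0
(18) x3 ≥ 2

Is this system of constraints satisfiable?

From constraints 6 and 9: x2 ≥ x3 and x3 ≥ 3, so x2 ≥ 3. From constraints 1 and 3: x2 ≤ x5 and x5 ≤ 2, so x2 ≤ 2. But 2 < 3, so no value of x2 works.

Unsatisfiable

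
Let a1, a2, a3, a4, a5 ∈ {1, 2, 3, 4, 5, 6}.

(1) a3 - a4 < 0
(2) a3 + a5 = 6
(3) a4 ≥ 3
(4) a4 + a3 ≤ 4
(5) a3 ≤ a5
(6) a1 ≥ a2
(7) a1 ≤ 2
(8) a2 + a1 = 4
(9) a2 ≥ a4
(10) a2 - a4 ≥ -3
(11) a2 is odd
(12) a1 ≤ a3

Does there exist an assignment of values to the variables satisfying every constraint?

Unsatisfiable

From constraints 3 and 9: a2 ≥ a4 and a4 ≥ 3, so a2 ≥ 3. From constraints 6 and 7: a2 ≤ a1 and a1 ≤ 2, so a2 ≤ 2. But 2 < 3, so no value of a2 works.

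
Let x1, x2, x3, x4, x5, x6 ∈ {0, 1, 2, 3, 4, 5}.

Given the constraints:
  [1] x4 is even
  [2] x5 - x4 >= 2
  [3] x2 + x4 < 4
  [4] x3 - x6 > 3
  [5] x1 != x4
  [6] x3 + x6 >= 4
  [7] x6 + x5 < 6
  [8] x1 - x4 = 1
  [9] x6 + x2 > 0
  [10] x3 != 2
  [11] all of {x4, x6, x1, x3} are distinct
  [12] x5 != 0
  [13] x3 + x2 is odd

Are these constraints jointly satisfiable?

Satisfiable

Setting (x1, x2, x3, x4, x5, x6) = (3, 0, 5, 2, 4, 1) satisfies everything: constraint 2: x5 - x4 = 2; constraint 3: x2 + x4 = 2; constraint 4: x3 - x6 = 4, and the others follow.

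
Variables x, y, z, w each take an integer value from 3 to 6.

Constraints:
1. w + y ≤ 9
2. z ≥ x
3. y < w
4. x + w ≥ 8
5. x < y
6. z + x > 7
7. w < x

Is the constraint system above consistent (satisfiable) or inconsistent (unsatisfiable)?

Unsatisfiable

Constraints 3, 5, and 7 give y < w, w < x, x < y. Chaining: y < w < x < y, which forces y < y — impossible.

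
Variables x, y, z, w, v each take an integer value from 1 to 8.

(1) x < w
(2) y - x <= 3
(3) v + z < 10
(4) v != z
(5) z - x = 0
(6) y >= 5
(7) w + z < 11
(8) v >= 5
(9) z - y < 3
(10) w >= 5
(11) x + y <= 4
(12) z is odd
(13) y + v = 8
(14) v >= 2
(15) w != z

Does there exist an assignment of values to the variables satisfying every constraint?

Unsatisfiable

From constraint 6: y ≥ 5. From constraint 8: v ≥ 5. Hence y + v ≥ 10. But constraint 13 requires y + v = 8, and 8 < 10. Contradiction.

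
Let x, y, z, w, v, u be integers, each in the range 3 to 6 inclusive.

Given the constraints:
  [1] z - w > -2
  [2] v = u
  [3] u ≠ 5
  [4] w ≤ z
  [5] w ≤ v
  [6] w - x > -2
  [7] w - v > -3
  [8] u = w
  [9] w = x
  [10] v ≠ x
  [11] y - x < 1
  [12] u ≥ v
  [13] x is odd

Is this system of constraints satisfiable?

Unsatisfiable

From constraints 2, 8, and 9, v = u = w = x, so v = x. But constraint 10 says v ≠ x. Contradiction.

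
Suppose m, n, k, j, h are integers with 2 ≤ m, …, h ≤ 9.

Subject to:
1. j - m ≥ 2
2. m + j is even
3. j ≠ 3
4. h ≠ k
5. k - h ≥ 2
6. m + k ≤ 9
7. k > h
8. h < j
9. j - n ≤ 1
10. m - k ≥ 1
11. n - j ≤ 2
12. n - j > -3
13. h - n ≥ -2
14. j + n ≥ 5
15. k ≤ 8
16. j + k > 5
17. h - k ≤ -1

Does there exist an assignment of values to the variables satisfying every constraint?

Constraints 1, 9, 10, 13, and 17 give j − m ≥ 2, m − k ≥ 1, k − h ≥ 1, h − n ≥ -2, n − j ≥ -1.
Adding all 5 inequalities: the left sides telescope to 0, and the right sides sum to 2 + 1 + 1 + (-2) + (-1) = 1. So 0 ≥ 1, which is false.

Unsatisfiable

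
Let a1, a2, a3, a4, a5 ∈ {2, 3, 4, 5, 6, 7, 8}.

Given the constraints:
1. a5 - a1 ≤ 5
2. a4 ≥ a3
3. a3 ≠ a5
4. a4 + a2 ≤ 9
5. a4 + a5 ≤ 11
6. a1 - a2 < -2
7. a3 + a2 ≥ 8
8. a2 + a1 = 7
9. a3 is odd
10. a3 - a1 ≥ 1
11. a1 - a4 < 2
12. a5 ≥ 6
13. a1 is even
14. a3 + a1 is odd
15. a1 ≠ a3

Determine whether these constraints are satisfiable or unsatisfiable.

Setting (a1, a2, a3, a4, a5) = (2, 5, 3, 3, 6) satisfies everything: constraint 1: a5 - a1 = 4; constraint 4: a4 + a2 = 8; constraint 5: a4 + a5 = 9, and the others follow.

Satisfiable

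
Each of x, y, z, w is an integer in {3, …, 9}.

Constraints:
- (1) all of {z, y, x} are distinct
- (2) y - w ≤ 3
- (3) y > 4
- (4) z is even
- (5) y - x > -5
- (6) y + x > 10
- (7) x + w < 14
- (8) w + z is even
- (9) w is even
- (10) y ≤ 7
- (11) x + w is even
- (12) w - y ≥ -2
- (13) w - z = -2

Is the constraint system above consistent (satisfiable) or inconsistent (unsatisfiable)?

Take x = 8, y = 5, z = 6, w = 4. Then constraint 2: y - w = 1; constraint 5: y - x = -3, and every other listed constraint is also met.

Satisfiable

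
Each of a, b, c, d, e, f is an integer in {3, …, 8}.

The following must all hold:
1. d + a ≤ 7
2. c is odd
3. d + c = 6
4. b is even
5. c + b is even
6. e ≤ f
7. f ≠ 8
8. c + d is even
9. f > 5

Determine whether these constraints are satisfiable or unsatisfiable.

Constraint 2 makes c odd and constraint 4 makes b even, so c + b must be odd. Constraint 5 says c + b is even — contradiction.

Unsatisfiable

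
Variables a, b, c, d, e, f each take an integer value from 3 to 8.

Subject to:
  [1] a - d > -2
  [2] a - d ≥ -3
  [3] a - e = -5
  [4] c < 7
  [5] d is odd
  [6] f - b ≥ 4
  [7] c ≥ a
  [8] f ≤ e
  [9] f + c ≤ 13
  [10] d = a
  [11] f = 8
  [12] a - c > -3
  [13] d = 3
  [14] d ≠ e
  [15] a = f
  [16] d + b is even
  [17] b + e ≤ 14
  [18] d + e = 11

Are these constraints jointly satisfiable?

Unsatisfiable

Constraint 13 fixes d = 3 and constraint 11 fixes f = 8. Constraints 10 and 15 give d = a = f, so d = f. But 3 ≠ 8 — contradiction.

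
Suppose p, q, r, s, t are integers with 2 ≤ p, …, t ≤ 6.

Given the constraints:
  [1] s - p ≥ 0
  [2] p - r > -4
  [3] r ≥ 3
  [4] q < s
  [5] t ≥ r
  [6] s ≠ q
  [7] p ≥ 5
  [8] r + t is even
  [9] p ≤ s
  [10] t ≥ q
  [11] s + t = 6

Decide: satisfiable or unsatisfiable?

From constraints 7 and 9: s ≥ p ≥ 5. From constraints 3 and 5: t ≥ r ≥ 3. Hence s + t ≥ 8. But constraint 11 requires s + t = 6, and 6 < 8. Contradiction.

Unsatisfiable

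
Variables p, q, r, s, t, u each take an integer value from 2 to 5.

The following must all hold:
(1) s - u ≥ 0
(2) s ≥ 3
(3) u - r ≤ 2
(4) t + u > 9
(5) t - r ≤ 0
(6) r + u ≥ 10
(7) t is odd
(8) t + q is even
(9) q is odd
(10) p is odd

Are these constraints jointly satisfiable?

Satisfiable

One satisfying assignment is p = 5, q = 5, r = 5, s = 5, t = 5, u = 5.
For the less obvious constraints — constraint 1: s - u = 0; constraint 3: u - r = 0; constraint 4: t + u = 10 — and the others hold by inspection.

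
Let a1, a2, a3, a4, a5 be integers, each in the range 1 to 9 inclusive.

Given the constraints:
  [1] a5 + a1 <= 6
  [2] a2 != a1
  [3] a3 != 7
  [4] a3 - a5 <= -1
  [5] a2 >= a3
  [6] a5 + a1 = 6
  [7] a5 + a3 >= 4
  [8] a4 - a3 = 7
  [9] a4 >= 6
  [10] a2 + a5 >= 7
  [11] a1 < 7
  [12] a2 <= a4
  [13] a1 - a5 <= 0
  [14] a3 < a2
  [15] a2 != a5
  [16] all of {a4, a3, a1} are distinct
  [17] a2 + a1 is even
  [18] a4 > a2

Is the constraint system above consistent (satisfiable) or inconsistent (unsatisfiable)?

Satisfiable

The assignment a1 = 3, a2 = 5, a3 = 2, a4 = 9, a5 = 3 works:
  constraint 1 holds since a5 + a1 = 6.
  constraint 4 holds since a3 - a5 = -1.
The rest check out directly.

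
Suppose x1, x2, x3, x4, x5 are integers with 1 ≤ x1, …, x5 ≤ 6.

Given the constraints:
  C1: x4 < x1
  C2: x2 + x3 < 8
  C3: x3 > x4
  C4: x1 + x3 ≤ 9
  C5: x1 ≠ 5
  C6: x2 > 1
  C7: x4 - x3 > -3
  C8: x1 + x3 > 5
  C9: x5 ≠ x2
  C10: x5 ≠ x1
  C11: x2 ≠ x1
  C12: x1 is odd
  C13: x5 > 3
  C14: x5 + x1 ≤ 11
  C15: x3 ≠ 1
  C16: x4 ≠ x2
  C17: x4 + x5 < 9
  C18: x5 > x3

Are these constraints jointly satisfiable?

The assignment x1 = 3, x2 = 2, x3 = 3, x4 = 1, x5 = 5 works:
  constraint 2 holds since x2 + x3 = 5.
  constraint 4 holds since x1 + x3 = 6.
  constraint 7 holds since x4 - x3 = -2.
The rest check out directly.

Satisfiable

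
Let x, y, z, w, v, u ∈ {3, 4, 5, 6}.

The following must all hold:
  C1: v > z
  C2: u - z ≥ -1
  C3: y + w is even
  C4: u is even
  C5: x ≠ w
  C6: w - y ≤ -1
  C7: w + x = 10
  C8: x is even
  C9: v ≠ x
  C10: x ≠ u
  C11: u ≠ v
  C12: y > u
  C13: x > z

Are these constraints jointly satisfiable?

Setting (x, y, z, w, v, u) = (6, 6, 4, 4, 5, 4) satisfies everything: constraint 2: u - z = 0; constraint 6: w - y = -2; constraint 7: w + x = 10, and the others follow.

Satisfiable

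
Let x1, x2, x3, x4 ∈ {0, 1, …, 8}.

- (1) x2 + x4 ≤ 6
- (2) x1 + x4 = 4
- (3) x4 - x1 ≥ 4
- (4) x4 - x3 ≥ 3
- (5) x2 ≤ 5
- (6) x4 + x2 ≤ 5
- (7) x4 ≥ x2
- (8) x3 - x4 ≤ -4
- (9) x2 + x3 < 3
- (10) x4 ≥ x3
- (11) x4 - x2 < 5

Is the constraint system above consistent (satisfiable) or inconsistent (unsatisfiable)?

One satisfying assignment is x1 = 0, x2 = 1, x3 = 0, x4 = 4.
For the less obvious constraints — constraint 1: x2 + x4 = 5; constraint 2: x1 + x4 = 4; constraint 3: x4 - x1 = 4 — and the others hold by inspection.

Satisfiable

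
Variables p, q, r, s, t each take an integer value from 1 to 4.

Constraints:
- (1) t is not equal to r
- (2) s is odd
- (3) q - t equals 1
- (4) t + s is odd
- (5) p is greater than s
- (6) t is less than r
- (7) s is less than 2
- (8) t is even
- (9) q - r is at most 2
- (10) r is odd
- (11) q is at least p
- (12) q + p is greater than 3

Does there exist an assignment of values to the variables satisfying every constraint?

One satisfying assignment is p = 2, q = 3, r = 3, s = 1, t = 2.
For the less obvious constraints — constraint 3: q - t = 1; constraint 9: q - r = 0; constraint 12: q + p = 5 — and the others hold by inspection.

Satisfiable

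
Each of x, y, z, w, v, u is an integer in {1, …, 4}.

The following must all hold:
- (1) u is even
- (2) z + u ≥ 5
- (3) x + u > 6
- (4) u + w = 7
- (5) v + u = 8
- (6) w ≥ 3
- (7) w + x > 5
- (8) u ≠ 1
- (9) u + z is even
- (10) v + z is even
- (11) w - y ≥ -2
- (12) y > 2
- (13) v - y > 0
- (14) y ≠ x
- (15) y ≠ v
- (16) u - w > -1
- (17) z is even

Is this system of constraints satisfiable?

Satisfiable

Try x = 4, y = 3, z = 4, w = 3, v = 4, u = 4.
Check constraint 2: z + u = 8; constraint 3: x + u = 8; constraint 4: u + w = 7. The remaining constraints are straightforward to verify.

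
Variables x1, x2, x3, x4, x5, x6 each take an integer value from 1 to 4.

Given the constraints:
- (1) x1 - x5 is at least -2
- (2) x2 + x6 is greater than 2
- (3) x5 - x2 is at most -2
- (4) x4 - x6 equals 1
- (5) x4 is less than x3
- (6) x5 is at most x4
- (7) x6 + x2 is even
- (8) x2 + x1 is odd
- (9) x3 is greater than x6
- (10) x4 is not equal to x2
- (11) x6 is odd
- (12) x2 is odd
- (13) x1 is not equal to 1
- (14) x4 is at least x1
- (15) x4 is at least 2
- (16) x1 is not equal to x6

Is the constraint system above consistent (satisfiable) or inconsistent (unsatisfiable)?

Satisfiable

Take x1 = 2, x2 = 3, x3 = 4, x4 = 2, x5 = 1, x6 = 1. Then constraint 1: x1 - x5 = 1; constraint 2: x2 + x6 = 4, and every other listed constraint is also met.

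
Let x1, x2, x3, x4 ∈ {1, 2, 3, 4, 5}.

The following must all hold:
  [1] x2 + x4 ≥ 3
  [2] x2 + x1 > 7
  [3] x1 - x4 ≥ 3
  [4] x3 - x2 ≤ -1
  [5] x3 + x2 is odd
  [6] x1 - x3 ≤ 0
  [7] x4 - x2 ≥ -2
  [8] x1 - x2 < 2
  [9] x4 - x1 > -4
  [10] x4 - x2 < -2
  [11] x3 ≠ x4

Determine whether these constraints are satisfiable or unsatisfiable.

Unsatisfiable

Constraints 3, 4, 6, and 7 give x3 − x1 ≥ 0, x1 − x4 ≥ 3, x4 − x2 ≥ -2, x2 − x3 ≥ 1.
Adding all 4 inequalities: the left sides telescope to 0, and the right sides sum to 0 + 3 + (-2) + 1 = 2. So 0 ≥ 2, which is false.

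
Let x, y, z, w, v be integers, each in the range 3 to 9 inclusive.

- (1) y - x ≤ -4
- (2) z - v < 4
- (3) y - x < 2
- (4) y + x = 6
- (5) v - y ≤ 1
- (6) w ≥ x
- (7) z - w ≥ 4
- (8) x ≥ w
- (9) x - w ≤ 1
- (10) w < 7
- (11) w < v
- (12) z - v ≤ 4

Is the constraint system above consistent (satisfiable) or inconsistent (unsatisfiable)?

Constraints 1, 5, 7, 9, and 12 give v − z ≥ -4, z − w ≥ 4, w − x ≥ -1, x − y ≥ 4, y − v ≥ -1.
Adding all 5 inequalities: the left sides telescope to 0, and the right sides sum to (-4) + 4 + (-1) + 4 + (-1) = 2. So 0 ≥ 2, which is false.

Unsatisfiable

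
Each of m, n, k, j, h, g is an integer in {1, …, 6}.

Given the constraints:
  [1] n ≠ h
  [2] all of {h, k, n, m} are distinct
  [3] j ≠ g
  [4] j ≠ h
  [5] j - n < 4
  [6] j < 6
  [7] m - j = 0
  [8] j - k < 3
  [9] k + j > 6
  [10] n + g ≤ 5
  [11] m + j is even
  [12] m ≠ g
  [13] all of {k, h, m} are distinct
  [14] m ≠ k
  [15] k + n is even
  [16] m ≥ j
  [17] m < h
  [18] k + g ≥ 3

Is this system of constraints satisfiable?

Try m = 4, n = 1, k = 3, j = 4, h = 5, g = 2.
Check constraint 5: j - n = 3; constraint 7: m - j = 0; constraint 8: j - k = 1. The remaining constraints are straightforward to verify.

Satisfiable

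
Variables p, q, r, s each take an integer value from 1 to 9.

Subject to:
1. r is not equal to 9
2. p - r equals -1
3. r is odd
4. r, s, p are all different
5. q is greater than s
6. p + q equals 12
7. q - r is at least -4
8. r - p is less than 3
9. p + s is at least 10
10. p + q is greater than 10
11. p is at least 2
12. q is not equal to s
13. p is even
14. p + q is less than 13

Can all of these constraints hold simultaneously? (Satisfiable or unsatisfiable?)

Satisfiable

Take p = 6, q = 6, r = 7, s = 4. Then constraint 2: p - r = -1; constraint 6: p + q = 12; constraint 7: q - r = -1, and every other listed constraint is also met.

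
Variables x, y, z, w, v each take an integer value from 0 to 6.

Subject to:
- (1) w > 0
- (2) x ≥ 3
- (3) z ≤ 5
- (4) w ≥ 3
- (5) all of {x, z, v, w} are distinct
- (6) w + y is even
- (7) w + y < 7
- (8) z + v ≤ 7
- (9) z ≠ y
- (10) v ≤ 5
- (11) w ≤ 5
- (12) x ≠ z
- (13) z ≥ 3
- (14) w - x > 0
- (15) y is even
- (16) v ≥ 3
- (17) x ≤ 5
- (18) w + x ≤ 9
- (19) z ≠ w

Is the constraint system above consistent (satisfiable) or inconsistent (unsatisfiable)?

Unsatisfiable

Constraints 2, 3, 4, 10, 11, 13, 16, and 17 confine each of x, z, v, w to the 3 values {3, …, 5}.
Constraint 5 requires all 4 of them to be distinct, but only 3 values are available — impossible by the pigeonhole principle.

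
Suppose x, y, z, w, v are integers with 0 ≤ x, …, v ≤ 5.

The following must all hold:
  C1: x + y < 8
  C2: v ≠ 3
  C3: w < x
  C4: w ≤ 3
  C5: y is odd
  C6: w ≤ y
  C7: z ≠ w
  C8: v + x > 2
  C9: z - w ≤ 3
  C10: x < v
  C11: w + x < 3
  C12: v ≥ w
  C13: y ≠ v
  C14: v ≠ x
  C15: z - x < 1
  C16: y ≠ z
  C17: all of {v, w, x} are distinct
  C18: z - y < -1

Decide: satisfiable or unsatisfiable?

Satisfiable

One satisfying assignment is x = 1, y = 5, z = 1, w = 0, v = 4.
For the less obvious constraints — constraint 1: x + y = 6; constraint 8: v + x = 5; constraint 9: z - w = 1 — and the others hold by inspection.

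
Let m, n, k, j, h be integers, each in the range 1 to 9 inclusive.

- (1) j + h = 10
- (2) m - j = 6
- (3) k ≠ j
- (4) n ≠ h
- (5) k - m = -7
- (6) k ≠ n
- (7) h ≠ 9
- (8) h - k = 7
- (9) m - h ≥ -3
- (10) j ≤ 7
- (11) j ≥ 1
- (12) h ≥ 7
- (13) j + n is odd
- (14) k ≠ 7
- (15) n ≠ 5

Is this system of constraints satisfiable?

Try m = 8, n = 3, k = 1, j = 2, h = 8.
Check constraint 1: j + h = 10; constraint 2: m - j = 6; constraint 5: k - m = -7. The remaining constraints are straightforward to verify.

Satisfiable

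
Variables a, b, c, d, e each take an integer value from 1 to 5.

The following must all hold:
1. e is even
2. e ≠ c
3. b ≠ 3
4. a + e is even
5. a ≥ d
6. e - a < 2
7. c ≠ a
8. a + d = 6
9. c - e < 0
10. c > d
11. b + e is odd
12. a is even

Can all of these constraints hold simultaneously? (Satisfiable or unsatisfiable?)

Try a = 4, b = 1, c = 3, d = 2, e = 4.
Check constraint 6: e - a = 0; constraint 8: a + d = 6; constraint 9: c - e = -1. The remaining constraints are straightforward to verify.

Satisfiable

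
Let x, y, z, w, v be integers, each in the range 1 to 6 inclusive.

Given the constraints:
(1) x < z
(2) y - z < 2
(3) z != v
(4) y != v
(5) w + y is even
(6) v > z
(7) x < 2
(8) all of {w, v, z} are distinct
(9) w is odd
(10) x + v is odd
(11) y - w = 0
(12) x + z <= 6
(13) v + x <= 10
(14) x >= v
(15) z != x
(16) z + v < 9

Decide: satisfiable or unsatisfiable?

Constraints 1, 6, and 14 give v ≤ x, x < z, z < v. Chaining: v ≤ x < z < v, which forces v < v — impossible.

Unsatisfiable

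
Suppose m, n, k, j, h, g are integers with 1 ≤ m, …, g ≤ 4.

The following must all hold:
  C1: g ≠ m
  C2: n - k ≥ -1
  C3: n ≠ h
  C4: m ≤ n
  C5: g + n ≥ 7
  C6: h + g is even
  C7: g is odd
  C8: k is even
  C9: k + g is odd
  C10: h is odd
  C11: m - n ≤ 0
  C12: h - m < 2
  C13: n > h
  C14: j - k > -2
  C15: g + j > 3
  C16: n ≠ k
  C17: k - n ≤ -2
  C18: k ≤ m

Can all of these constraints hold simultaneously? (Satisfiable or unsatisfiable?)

Setting (m, n, k, j, h, g) = (2, 4, 2, 3, 3, 3) satisfies everything: constraint 2: n - k = 2; constraint 5: g + n = 7; constraint 11: m - n = -2, and the others follow.

Satisfiable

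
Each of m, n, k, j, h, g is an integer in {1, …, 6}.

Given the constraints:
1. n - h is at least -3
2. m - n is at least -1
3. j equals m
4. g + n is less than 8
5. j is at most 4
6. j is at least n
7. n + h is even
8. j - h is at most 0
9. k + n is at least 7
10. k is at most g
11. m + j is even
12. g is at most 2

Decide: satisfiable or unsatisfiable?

From constraints 10 and 12: k ≤ g ≤ 2. From constraints 5 and 6: n ≤ j ≤ 4. Hence k + n ≤ 6. But constraint 9 requires k + n ≥ 7, and 7 > 6. Contradiction.

Unsatisfiable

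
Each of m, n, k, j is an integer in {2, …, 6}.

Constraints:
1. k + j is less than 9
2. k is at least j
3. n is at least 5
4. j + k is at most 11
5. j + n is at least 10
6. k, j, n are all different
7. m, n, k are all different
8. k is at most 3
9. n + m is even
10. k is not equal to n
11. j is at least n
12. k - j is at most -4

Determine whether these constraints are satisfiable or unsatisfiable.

From constraints 3 and 11: j ≥ n and n ≥ 5, so j ≥ 5. From constraints 2 and 8: j ≤ k and k ≤ 3, so j ≤ 3. But 3 < 5, so no value of j works.

Unsatisfiable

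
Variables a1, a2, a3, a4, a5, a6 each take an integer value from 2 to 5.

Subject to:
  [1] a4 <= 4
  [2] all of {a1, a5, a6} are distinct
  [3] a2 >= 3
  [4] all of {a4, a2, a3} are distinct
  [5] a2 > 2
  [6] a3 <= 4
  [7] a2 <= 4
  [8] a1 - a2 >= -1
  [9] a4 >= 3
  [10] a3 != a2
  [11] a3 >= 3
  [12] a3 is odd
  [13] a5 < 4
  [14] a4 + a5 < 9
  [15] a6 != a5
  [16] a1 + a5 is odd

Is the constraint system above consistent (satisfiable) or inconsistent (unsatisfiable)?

Constraints 1, 3, 6, 7, 9, and 11 confine each of a4, a2, a3 to the 2 values {3, 4}.
Constraint 4 requires all 3 of them to be distinct, but only 2 values are available — impossible by the pigeonhole principle.

Unsatisfiable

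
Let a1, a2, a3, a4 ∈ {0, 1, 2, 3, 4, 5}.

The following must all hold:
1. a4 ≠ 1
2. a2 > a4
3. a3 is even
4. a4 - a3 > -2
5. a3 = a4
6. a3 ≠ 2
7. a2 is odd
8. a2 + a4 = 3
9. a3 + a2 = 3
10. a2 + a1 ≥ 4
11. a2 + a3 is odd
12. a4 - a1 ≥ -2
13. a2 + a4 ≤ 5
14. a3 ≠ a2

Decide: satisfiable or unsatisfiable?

The assignment a1 = 1, a2 = 3, a3 = 0, a4 = 0 works:
  constraint 4 holds since a4 - a3 = 0.
  constraint 8 holds since a2 + a4 = 3.
  constraint 9 holds since a3 + a2 = 3.
The rest check out directly.

Satisfiable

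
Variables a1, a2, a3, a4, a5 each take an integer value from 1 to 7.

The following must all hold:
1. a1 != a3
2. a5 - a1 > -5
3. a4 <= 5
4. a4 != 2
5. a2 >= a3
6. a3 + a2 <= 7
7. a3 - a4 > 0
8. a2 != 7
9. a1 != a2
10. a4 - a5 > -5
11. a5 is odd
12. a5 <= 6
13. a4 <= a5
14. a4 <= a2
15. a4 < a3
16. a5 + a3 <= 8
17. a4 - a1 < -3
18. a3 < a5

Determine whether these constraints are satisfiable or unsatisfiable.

Satisfiable

Try a1 = 7, a2 = 2, a3 = 2, a4 = 1, a5 = 5.
Check constraint 2: a5 - a1 = -2; constraint 6: a3 + a2 = 4; constraint 7: a3 - a4 = 1. The remaining constraints are straightforward to verify.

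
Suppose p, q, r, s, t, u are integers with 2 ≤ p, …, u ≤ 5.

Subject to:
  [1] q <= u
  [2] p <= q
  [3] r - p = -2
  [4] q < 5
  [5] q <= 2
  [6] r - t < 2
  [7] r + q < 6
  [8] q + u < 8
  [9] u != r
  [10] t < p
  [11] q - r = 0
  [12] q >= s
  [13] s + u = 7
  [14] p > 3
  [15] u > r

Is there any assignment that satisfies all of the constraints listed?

From constraint 14: p ≥ 4. From constraints 2 and 5: p ≤ q and q ≤ 2, so p ≤ 2. But 2 < 4, so no value of p works.

Unsatisfiable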